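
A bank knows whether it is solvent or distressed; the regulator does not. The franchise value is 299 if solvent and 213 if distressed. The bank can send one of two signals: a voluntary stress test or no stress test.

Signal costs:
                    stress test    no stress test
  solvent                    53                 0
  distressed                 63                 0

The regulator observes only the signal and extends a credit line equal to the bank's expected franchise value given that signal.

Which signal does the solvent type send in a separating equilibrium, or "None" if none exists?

None

Try solvent → stress test, distressed → no stress test:
  If types separate, stress test earns payment 299 and no stress test earns 213.
  Solvent: stress test gives 299 − 53 = 246; no stress test gives 213 − 0 = 213. No deviation. ✓
  Distressed: no stress test gives 213 − 0 = 213; stress test gives 299 − 63 = 236. Would deviate. ✗
Try solvent → no stress test, distressed → stress test:
  If types separate, no stress test earns payment 299 and stress test earns 213.
  Solvent: no stress test gives 299 − 0 = 299; stress test gives 213 − 53 = 160. No deviation. ✓
  Distressed: stress test gives 213 − 63 = 150; no stress test gives 299 − 0 = 299. Would deviate. ✗
Neither assignment is incentive-compatible.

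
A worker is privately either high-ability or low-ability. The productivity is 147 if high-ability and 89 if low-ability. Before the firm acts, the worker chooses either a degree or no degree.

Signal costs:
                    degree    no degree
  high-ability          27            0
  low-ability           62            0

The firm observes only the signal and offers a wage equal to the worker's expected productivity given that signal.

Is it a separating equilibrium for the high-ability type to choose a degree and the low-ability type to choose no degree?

Yes

Under separation the firm infers type exactly: degree → high-ability (pays 147), no degree → low-ability (pays 89).
High-ability: degree gives 147 − 27 = 120; no degree gives 89 − 0 = 89. No deviation. ✓
Low-ability: no degree gives 89 − 0 = 89; degree gives 147 − 62 = 85. No deviation. ✓
Both incentive constraints hold.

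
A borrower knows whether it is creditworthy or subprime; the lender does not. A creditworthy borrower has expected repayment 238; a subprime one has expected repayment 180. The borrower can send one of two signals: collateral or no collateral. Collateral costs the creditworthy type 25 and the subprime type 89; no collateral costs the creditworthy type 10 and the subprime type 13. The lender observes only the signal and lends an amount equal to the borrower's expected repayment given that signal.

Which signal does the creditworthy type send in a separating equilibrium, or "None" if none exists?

Try creditworthy → collateral, subprime → no collateral:
  If types separate, collateral earns payment 238 and no collateral earns 180.
  Creditworthy: collateral gives 238 − 25 = 213; no collateral gives 180 − 10 = 170. No deviation. ✓
  Subprime: no collateral gives 180 − 13 = 167; collateral gives 238 − 89 = 149. No deviation. ✓
Both hold — the creditworthy type sends collateral.

collateral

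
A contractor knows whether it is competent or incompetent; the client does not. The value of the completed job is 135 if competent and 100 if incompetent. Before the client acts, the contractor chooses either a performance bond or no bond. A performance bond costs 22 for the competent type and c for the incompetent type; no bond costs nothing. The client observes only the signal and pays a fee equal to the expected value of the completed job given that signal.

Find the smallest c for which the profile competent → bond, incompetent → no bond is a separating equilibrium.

35

Under separation: bond → competent (pays 135); no bond → incompetent (pays 100).
Competent: 135 − 22 = 113 ≥ 100 − 0 = 100. Holds regardless of c. ✓
Incompetent: 100 − 0 ≥ 135 − c, so c ≥ 135 − 100 = 35.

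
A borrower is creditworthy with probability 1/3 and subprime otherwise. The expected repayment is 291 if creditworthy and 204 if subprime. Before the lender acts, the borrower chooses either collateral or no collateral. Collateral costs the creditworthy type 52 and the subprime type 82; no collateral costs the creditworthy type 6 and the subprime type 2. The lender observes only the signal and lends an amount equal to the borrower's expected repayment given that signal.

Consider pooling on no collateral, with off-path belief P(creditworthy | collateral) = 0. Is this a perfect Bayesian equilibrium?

Yes

At the pooled signal (no collateral) the lender holds the prior 1/3 and pays 1/3·291 + 2/3·204 = 233. Off-path (collateral) belief 0 gives 0·291 + 1·204 = 204.
Creditworthy: no collateral gives 233 − 6 = 227; collateral gives 204 − 52 = 152. Stays. ✓
Subprime: no collateral gives 233 − 2 = 231; collateral gives 204 − 82 = 122. Stays. ✓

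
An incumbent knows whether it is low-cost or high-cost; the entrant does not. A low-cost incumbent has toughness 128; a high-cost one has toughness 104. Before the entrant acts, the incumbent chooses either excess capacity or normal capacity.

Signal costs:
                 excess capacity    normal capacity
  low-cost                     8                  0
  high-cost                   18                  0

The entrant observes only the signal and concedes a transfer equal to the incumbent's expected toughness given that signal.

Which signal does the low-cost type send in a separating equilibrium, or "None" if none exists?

None

Try low-cost → excess capacity, high-cost → normal capacity:
  If types separate, excess capacity earns payment 128 and normal capacity earns 104.
  Low-cost: excess capacity gives 128 − 8 = 120; normal capacity gives 104 − 0 = 104. No deviation. ✓
  High-cost: normal capacity gives 104 − 0 = 104; excess capacity gives 128 − 18 = 110. Would deviate. ✗
Try low-cost → normal capacity, high-cost → excess capacity:
  If types separate, normal capacity earns payment 128 and excess capacity earns 104.
  Low-cost: normal capacity gives 128 − 0 = 128; excess capacity gives 104 − 8 = 96. No deviation. ✓
  High-cost: excess capacity gives 104 − 18 = 86; normal capacity gives 128 − 0 = 128. Would deviate. ✗
Neither assignment is incentive-compatible.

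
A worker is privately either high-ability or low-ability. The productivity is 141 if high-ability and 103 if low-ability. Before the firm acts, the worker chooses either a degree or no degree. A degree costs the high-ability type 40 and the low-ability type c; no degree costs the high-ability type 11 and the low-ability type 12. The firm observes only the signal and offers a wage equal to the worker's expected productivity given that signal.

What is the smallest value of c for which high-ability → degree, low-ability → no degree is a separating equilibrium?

Under separation: degree → high-ability (pays 141); no degree → low-ability (pays 103).
High-ability: 141 − 40 = 101 ≥ 103 − 11 = 92. Holds regardless of c. ✓
Low-ability: 103 − 12 ≥ 141 − c, so c ≥ 141 − 91 = 50.

50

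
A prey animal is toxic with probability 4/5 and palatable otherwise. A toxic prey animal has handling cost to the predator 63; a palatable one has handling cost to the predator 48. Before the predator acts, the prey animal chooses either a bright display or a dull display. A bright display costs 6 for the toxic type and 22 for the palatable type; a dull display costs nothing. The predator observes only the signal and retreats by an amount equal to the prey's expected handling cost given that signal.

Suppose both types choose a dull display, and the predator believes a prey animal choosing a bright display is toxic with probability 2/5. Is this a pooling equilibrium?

Yes

On the equilibrium path (dull display) the predator holds the prior 4/5 and pays 4/5·63 + 1/5·48 = 60. Off-path (bright display) belief 2/5 gives 2/5·63 + 3/5·48 = 54.
Toxic: dull display gives 60 − 0 = 60; bright display gives 54 − 6 = 48. Stays. ✓
Palatable: dull display gives 60 − 0 = 60; bright display gives 54 − 22 = 32. Stays. ✓
Beliefs are Bayes-consistent on-path and both types best-respond.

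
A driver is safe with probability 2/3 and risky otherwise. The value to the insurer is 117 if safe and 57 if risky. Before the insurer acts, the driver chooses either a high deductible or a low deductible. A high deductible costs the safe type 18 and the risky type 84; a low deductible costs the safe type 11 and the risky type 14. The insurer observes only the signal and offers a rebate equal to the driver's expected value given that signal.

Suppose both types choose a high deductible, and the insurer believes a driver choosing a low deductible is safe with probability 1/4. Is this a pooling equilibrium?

No

At the pooled signal (high deductible) the insurer holds the prior 2/3 and pays 2/3·117 + 1/3·57 = 97. Off-path (low deductible) belief 1/4 gives 1/4·117 + 3/4·57 = 72.
Safe: high deductible gives 97 − 18 = 79; low deductible gives 72 − 11 = 61. Stays. ✓
Risky: high deductible gives 97 − 84 = 13; low deductible gives 72 − 14 = 58. Deviates. ✗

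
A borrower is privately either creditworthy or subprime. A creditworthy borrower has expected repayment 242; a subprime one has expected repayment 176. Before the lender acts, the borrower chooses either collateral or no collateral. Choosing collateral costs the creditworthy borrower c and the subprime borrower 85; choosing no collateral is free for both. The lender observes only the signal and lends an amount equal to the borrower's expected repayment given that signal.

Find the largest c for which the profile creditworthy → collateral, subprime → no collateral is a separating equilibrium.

Under separation: collateral → creditworthy (pays 242); no collateral → subprime (pays 176).
Subprime: 176 − 0 = 176 ≥ 242 − 85 = 157. Holds regardless of c. ✓
Creditworthy: 242 − c ≥ 176 − 0, so c ≤ 242 − 176 = 66.

66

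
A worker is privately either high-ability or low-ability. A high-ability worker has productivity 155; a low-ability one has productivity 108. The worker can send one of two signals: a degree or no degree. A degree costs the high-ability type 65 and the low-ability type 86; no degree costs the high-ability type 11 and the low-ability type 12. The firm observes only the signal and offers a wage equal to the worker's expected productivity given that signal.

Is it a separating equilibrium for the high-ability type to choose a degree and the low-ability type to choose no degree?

If types separate, degree earns payment 155 and no degree earns 108.
High-ability: degree gives 155 − 65 = 90; no degree gives 108 − 11 = 97. Would deviate. ✗
Low-ability: no degree gives 108 − 12 = 96; degree gives 155 − 86 = 69. No deviation. ✓

No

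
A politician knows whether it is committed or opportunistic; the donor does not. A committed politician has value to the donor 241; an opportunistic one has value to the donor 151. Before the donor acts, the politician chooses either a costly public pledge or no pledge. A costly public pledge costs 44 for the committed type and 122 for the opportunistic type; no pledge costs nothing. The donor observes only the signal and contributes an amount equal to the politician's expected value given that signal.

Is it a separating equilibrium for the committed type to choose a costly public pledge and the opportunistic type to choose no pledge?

Yes

Under separation the donor infers type exactly: pledge → committed (pays 241), no pledge → opportunistic (pays 151).
Committed: pledge gives 241 − 44 = 197; no pledge gives 151 − 0 = 151. No deviation. ✓
Opportunistic: no pledge gives 151 − 0 = 151; pledge gives 241 − 122 = 119. No deviation. ✓
Neither type gains from mimicking the other.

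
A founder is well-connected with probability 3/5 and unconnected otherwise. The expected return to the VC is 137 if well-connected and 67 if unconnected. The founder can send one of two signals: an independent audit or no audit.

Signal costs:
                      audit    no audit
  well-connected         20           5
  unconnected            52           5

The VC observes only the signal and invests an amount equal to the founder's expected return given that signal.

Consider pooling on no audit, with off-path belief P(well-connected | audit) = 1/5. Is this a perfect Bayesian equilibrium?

Yes

At the pooled signal (no audit) the VC holds the prior 3/5 and pays 3/5·137 + 2/5·67 = 109. Off-path (audit) belief 1/5 gives 1/5·137 + 4/5·67 = 81.
Well-connected: no audit gives 109 − 5 = 104; audit gives 81 − 20 = 61. Stays. ✓
Unconnected: no audit gives 109 − 5 = 104; audit gives 81 − 52 = 29. Stays. ✓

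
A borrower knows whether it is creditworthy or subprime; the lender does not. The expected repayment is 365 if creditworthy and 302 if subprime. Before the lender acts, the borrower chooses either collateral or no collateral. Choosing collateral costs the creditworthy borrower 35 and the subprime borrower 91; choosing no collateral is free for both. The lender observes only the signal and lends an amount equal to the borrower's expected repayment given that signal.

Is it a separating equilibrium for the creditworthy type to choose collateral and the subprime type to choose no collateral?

Under separation the lender infers type exactly: collateral → creditworthy (pays 365), no collateral → subprime (pays 302).
Creditworthy: collateral gives 365 − 35 = 330; no collateral gives 302 − 0 = 302. No deviation. ✓
Subprime: no collateral gives 302 − 0 = 302; collateral gives 365 − 91 = 274. No deviation. ✓
Neither type gains from mimicking the other.

Yes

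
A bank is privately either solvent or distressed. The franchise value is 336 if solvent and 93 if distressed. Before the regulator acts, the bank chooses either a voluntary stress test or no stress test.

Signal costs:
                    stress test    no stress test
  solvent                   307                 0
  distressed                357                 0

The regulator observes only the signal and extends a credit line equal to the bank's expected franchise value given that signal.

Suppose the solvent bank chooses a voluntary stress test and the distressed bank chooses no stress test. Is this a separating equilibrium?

Under separation the regulator infers type exactly: stress test → solvent (pays 336), no stress test → distressed (pays 93).
Solvent: stress test gives 336 − 307 = 29; no stress test gives 93 − 0 = 93. Would deviate. ✗
Distressed: no stress test gives 93 − 0 = 93; stress test gives 336 − 357 = -21. No deviation. ✓

No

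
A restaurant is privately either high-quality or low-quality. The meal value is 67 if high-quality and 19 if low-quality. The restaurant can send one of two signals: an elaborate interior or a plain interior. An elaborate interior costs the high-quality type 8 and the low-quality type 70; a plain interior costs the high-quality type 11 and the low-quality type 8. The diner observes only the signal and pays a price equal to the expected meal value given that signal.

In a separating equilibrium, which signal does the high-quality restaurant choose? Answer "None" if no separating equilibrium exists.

Try high-quality → elaborate interior, low-quality → plain interior:
  If types separate, elaborate interior earns payment 67 and plain interior earns 19.
  High-quality: elaborate interior gives 67 − 8 = 59; plain interior gives 19 − 11 = 8. No deviation. ✓
  Low-quality: plain interior gives 19 − 8 = 11; elaborate interior gives 67 − 70 = -3. No deviation. ✓
Both hold — the high-quality type sends elaborate interior.

elaborate interior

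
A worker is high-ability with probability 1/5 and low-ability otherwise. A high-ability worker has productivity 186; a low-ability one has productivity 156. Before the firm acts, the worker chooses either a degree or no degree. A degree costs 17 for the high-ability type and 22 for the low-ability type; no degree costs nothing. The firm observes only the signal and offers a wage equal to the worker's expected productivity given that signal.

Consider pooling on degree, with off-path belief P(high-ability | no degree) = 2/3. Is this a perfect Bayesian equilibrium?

On the equilibrium path (degree) the firm holds the prior 1/5 and pays 1/5·186 + 4/5·156 = 162. Off-path (no degree) belief 2/3 gives 2/3·186 + 1/3·156 = 176.
High-ability: degree gives 162 − 17 = 145; no degree gives 176 − 0 = 176. Deviates. ✗
Low-ability: degree gives 162 − 22 = 140; no degree gives 176 − 0 = 176. Deviates. ✗

No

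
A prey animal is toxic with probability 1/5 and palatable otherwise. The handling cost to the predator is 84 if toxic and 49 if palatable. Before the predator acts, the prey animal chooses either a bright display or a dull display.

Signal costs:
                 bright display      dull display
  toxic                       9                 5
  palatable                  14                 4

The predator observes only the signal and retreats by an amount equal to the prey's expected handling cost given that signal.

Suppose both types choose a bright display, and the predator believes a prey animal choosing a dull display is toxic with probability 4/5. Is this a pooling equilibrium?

No

On the equilibrium path (bright display) the predator holds the prior 1/5 and pays 1/5·84 + 4/5·49 = 56. Off-path (dull display) belief 4/5 gives 4/5·84 + 1/5·49 = 77.
Toxic: bright display gives 56 − 9 = 47; dull display gives 77 − 5 = 72. Deviates. ✗
Palatable: bright display gives 56 − 14 = 42; dull display gives 77 − 4 = 73. Deviates. ✗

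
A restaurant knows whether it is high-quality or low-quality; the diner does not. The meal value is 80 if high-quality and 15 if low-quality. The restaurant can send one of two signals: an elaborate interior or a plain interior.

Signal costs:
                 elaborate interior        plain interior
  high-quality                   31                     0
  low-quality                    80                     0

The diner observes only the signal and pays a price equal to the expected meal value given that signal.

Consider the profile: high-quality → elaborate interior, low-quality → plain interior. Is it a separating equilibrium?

Yes

If types separate, elaborate interior earns payment 80 and plain interior earns 15.
High-quality: elaborate interior gives 80 − 31 = 49; plain interior gives 15 − 0 = 15. No deviation. ✓
Low-quality: plain interior gives 15 − 0 = 15; elaborate interior gives 80 − 80 = 0. No deviation. ✓
Both incentive constraints hold.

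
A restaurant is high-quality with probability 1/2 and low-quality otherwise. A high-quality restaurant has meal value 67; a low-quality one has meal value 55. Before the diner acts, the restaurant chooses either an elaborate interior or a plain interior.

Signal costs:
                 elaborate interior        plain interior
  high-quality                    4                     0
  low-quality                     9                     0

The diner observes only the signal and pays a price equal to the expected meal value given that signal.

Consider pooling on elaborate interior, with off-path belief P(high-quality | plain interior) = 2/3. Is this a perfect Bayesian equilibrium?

No

At the pooled signal (elaborate interior) the diner holds the prior 1/2 and pays 1/2·67 + 1/2·55 = 61. Off-path (plain interior) belief 2/3 gives 2/3·67 + 1/3·55 = 63.
High-quality: elaborate interior gives 61 − 4 = 57; plain interior gives 63 − 0 = 63. Deviates. ✗
Low-quality: elaborate interior gives 61 − 9 = 52; plain interior gives 63 − 0 = 63. Deviates. ✗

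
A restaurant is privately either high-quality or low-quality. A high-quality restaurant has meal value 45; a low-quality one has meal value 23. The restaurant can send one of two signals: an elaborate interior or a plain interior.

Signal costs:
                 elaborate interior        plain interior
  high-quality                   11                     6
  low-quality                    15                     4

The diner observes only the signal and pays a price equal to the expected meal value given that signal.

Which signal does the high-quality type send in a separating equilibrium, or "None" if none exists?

Try high-quality → elaborate interior, low-quality → plain interior:
  If types separate, elaborate interior earns payment 45 and plain interior earns 23.
  High-quality: elaborate interior gives 45 − 11 = 34; plain interior gives 23 − 6 = 17. No deviation. ✓
  Low-quality: plain interior gives 23 − 4 = 19; elaborate interior gives 45 − 15 = 30. Would deviate. ✗
Try high-quality → plain interior, low-quality → elaborate interior:
  If types separate, plain interior earns payment 45 and elaborate interior earns 23.
  High-quality: plain interior gives 45 − 6 = 39; elaborate interior gives 23 − 11 = 12. No deviation. ✓
  Low-quality: elaborate interior gives 23 − 15 = 8; plain interior gives 45 − 4 = 41. Would deviate. ✗
Neither assignment is incentive-compatible.

None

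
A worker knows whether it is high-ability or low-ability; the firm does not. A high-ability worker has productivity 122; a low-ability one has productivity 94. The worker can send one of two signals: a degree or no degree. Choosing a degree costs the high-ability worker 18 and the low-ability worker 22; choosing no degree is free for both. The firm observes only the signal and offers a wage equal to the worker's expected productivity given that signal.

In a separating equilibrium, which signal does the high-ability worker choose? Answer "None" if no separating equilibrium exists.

None

Try high-ability → degree, low-ability → no degree:
  If types separate, degree earns payment 122 and no degree earns 94.
  High-ability: degree gives 122 − 18 = 104; no degree gives 94 − 0 = 94. No deviation. ✓
  Low-ability: no degree gives 94 − 0 = 94; degree gives 122 − 22 = 100. Would deviate. ✗
Try high-ability → no degree, low-ability → degree:
  If types separate, no degree earns payment 122 and degree earns 94.
  High-ability: no degree gives 122 − 0 = 122; degree gives 94 − 18 = 76. No deviation. ✓
  Low-ability: degree gives 94 − 22 = 72; no degree gives 122 − 0 = 122. Would deviate. ✗
Neither assignment is incentive-compatible.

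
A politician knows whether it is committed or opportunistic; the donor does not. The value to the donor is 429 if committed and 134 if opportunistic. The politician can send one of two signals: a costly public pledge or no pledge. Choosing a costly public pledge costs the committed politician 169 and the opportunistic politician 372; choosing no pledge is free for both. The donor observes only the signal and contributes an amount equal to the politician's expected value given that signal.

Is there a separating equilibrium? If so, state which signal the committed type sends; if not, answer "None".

pledge

Try committed → pledge, opportunistic → no pledge:
  Under separation the donor infers type exactly: pledge → committed (pays 429), no pledge → opportunistic (pays 134).
  Committed: pledge gives 429 − 169 = 260; no pledge gives 134 − 0 = 134. No deviation. ✓
  Opportunistic: no pledge gives 134 − 0 = 134; pledge gives 429 − 372 = 57. No deviation. ✓
Both hold — the committed type sends pledge.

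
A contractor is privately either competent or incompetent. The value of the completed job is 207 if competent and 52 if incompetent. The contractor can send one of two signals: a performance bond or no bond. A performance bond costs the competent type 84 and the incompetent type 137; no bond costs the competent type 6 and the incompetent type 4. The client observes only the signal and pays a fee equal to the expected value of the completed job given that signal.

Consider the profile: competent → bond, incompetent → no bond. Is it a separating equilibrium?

Under separation the client infers type exactly: bond → competent (pays 207), no bond → incompetent (pays 52).
Competent: bond gives 207 − 84 = 123; no bond gives 52 − 6 = 46. No deviation. ✓
Incompetent: no bond gives 52 − 4 = 48; bond gives 207 − 137 = 70. Would deviate. ✗

No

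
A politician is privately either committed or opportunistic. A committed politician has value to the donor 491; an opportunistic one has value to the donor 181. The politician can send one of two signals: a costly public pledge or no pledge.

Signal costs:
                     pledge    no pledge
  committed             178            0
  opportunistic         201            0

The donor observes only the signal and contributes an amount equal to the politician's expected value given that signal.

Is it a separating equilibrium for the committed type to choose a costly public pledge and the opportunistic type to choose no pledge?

If types separate, pledge earns payment 491 and no pledge earns 181.
Committed: pledge gives 491 − 178 = 313; no pledge gives 181 − 0 = 181. No deviation. ✓
Opportunistic: no pledge gives 181 − 0 = 181; pledge gives 491 − 201 = 290. Would deviate. ✗

No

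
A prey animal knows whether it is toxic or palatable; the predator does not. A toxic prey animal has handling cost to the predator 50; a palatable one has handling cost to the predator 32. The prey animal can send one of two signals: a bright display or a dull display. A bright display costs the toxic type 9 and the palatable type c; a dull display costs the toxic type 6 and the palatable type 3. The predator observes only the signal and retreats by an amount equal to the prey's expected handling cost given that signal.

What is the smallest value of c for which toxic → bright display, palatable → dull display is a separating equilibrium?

21

Under separation: bright display → toxic (pays 50); dull display → palatable (pays 32).
Toxic: 50 − 9 = 41 ≥ 32 − 6 = 26. Holds regardless of c. ✓
Palatable: 32 − 3 ≥ 50 − c, so c ≥ 50 − 29 = 21.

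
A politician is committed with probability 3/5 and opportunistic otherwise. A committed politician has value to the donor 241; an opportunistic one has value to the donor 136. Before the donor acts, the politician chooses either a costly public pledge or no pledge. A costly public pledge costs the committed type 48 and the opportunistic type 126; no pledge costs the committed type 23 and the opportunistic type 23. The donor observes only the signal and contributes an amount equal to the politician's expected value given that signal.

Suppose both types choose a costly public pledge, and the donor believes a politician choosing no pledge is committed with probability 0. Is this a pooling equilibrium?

No

On the equilibrium path (pledge) the donor holds the prior 3/5 and pays 3/5·241 + 2/5·136 = 199. Off-path (no pledge) belief 0 gives 0·241 + 1·136 = 136.
Committed: pledge gives 199 − 48 = 151; no pledge gives 136 − 23 = 113. Stays. ✓
Opportunistic: pledge gives 199 − 126 = 73; no pledge gives 136 − 23 = 113. Deviates. ✗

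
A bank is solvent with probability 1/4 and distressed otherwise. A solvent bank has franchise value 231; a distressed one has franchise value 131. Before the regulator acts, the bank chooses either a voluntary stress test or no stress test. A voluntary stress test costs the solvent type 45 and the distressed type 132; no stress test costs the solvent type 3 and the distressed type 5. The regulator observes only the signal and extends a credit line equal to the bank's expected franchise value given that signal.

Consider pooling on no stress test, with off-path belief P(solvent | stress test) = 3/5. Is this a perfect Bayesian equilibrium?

Yes

At the pooled signal (no stress test) the regulator holds the prior 1/4 and pays 1/4·231 + 3/4·131 = 156. Off-path (stress test) belief 3/5 gives 3/5·231 + 2/5·131 = 191.
Solvent: no stress test gives 156 − 3 = 153; stress test gives 191 − 45 = 146. Stays. ✓
Distressed: no stress test gives 156 − 5 = 151; stress test gives 191 − 132 = 59. Stays. ✓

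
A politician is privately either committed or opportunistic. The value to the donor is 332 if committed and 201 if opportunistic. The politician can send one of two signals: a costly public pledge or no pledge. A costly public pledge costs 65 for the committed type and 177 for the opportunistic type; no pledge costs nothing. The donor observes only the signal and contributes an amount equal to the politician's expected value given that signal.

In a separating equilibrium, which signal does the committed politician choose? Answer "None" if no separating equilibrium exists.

Try committed → pledge, opportunistic → no pledge:
  If types separate, pledge earns payment 332 and no pledge earns 201.
  Committed: pledge gives 332 − 65 = 267; no pledge gives 201 − 0 = 201. No deviation. ✓
  Opportunistic: no pledge gives 201 − 0 = 201; pledge gives 332 − 177 = 155. No deviation. ✓
Both hold — the committed type sends pledge.

pledge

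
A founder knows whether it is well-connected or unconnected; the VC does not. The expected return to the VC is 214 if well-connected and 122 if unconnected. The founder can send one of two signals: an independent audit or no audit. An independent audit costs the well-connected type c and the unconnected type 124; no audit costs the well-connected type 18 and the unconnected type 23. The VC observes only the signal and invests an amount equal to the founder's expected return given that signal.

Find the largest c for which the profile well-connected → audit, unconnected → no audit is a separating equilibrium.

Under separation: audit → well-connected (pays 214); no audit → unconnected (pays 122).
Unconnected: 122 − 23 = 99 ≥ 214 − 124 = 90. Holds regardless of c. ✓
Well-connected: 214 − c ≥ 122 − 18, so c ≤ 214 − 104 = 110.

110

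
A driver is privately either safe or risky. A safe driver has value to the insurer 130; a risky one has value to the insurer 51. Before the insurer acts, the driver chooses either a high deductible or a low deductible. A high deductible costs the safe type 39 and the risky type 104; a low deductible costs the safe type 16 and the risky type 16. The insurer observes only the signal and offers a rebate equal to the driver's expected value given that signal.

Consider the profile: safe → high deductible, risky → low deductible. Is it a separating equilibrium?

Yes

If types separate, high deductible earns payment 130 and low deductible earns 51.
Safe: high deductible gives 130 − 39 = 91; low deductible gives 51 − 16 = 35. No deviation. ✓
Risky: low deductible gives 51 − 16 = 35; high deductible gives 130 − 104 = 26. No deviation. ✓
Neither type gains from mimicking the other.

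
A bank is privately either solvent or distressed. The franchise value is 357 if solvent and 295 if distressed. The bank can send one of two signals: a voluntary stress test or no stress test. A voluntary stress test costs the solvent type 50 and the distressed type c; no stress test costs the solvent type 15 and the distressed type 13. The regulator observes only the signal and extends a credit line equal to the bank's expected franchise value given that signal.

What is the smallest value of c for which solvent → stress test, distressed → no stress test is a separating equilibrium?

75

Under separation: stress test → solvent (pays 357); no stress test → distressed (pays 295).
Solvent: 357 − 50 = 307 ≥ 295 − 15 = 280. Holds regardless of c. ✓
Distressed: 295 − 13 ≥ 357 − c, so c ≥ 357 − 282 = 75.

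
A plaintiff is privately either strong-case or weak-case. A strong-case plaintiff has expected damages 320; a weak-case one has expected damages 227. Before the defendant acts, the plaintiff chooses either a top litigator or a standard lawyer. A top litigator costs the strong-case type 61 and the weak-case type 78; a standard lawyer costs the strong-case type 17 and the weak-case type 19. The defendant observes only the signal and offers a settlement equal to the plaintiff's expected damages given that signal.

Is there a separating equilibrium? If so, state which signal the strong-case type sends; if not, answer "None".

Try strong-case → top litigator, weak-case → standard lawyer:
  If types separate, top litigator earns payment 320 and standard lawyer earns 227.
  Strong-case: top litigator gives 320 − 61 = 259; standard lawyer gives 227 − 17 = 210. No deviation. ✓
  Weak-case: standard lawyer gives 227 − 19 = 208; top litigator gives 320 − 78 = 242. Would deviate. ✗
Try strong-case → standard lawyer, weak-case → top litigator:
  If types separate, standard lawyer earns payment 320 and top litigator earns 227.
  Strong-case: standard lawyer gives 320 − 17 = 303; top litigator gives 227 − 61 = 166. No deviation. ✓
  Weak-case: top litigator gives 227 − 78 = 149; standard lawyer gives 320 − 19 = 301. Would deviate. ✗
Neither assignment is incentive-compatible.

None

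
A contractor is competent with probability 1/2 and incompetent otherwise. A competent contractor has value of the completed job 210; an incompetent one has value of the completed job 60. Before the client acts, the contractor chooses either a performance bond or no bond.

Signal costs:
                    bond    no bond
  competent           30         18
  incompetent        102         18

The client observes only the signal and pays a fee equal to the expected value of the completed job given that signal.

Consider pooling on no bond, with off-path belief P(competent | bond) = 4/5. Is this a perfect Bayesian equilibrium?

No

On the equilibrium path (no bond) the client holds the prior 1/2 and pays 1/2·210 + 1/2·60 = 135. Off-path (bond) belief 4/5 gives 4/5·210 + 1/5·60 = 180.
Competent: no bond gives 135 − 18 = 117; bond gives 180 − 30 = 150. Deviates. ✗
Incompetent: no bond gives 135 − 18 = 117; bond gives 180 − 102 = 78. Stays. ✓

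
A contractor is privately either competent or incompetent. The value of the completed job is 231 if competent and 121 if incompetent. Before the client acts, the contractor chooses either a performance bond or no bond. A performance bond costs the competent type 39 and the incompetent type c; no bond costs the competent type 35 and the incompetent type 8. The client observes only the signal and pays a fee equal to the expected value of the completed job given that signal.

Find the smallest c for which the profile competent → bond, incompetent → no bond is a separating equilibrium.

Under separation: bond → competent (pays 231); no bond → incompetent (pays 121).
Competent: 231 − 39 = 192 ≥ 121 − 35 = 86. Holds regardless of c. ✓
Incompetent: 121 − 8 ≥ 231 − c, so c ≥ 231 − 113 = 118.

118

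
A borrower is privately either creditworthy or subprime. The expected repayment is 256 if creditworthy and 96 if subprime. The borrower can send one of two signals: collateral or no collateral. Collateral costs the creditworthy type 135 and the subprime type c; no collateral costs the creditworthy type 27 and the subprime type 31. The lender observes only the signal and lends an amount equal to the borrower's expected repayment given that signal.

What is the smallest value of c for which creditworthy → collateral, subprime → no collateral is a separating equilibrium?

191

Under separation: collateral → creditworthy (pays 256); no collateral → subprime (pays 96).
Creditworthy: 256 − 135 = 121 ≥ 96 − 27 = 69. Holds regardless of c. ✓
Subprime: 96 − 31 ≥ 256 − c, so c ≥ 256 − 65 = 191.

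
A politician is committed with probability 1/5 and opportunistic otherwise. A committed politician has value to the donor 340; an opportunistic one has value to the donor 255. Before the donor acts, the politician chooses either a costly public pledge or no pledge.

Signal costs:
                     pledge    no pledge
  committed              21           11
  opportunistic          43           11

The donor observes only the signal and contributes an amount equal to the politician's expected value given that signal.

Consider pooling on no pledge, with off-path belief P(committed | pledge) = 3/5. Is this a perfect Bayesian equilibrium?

On the equilibrium path (no pledge) the donor holds the prior 1/5 and pays 1/5·340 + 4/5·255 = 272. Off-path (pledge) belief 3/5 gives 3/5·340 + 2/5·255 = 306.
Committed: no pledge gives 272 − 11 = 261; pledge gives 306 − 21 = 285. Deviates. ✗
Opportunistic: no pledge gives 272 − 11 = 261; pledge gives 306 − 43 = 263. Deviates. ✗

No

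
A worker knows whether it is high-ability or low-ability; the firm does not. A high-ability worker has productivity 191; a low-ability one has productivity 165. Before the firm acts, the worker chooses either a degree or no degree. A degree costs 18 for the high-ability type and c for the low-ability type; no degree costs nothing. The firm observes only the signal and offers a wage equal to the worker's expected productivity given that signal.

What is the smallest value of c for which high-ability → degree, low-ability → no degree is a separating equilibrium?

26

Under separation: degree → high-ability (pays 191); no degree → low-ability (pays 165).
High-ability: 191 − 18 = 173 ≥ 165 − 0 = 165. Holds regardless of c. ✓
Low-ability: 165 − 0 ≥ 191 − c, so c ≥ 191 − 165 = 26.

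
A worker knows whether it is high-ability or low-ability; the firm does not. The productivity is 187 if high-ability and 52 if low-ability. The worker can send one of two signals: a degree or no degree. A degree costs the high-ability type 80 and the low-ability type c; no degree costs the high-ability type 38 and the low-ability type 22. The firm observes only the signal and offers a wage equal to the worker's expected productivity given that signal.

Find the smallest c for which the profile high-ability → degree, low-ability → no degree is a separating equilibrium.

Under separation: degree → high-ability (pays 187); no degree → low-ability (pays 52).
High-ability: 187 − 80 = 107 ≥ 52 − 38 = 14. Holds regardless of c. ✓
Low-ability: 52 − 22 ≥ 187 − c, so c ≥ 187 − 30 = 157.

157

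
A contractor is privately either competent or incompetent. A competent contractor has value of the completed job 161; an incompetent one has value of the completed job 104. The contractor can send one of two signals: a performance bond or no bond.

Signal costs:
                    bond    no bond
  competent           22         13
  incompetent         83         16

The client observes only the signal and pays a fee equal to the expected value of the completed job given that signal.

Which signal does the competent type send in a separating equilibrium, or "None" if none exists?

bond

Try competent → bond, incompetent → no bond:
  If types separate, bond earns payment 161 and no bond earns 104.
  Competent: bond gives 161 − 22 = 139; no bond gives 104 − 13 = 91. No deviation. ✓
  Incompetent: no bond gives 104 − 16 = 88; bond gives 161 − 83 = 78. No deviation. ✓
Both hold — the competent type sends bond.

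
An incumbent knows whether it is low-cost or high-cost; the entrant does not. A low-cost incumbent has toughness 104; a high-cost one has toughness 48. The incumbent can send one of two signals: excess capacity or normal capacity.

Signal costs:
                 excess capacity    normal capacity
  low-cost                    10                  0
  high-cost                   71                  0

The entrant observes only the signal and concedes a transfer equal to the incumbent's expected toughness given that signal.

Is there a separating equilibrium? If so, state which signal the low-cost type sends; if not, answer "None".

excess capacity

Try low-cost → excess capacity, high-cost → normal capacity:
  If types separate, excess capacity earns payment 104 and normal capacity earns 48.
  Low-cost: excess capacity gives 104 − 10 = 94; normal capacity gives 48 − 0 = 48. No deviation. ✓
  High-cost: normal capacity gives 48 − 0 = 48; excess capacity gives 104 − 71 = 33. No deviation. ✓
Both hold — the low-cost type sends excess capacity.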